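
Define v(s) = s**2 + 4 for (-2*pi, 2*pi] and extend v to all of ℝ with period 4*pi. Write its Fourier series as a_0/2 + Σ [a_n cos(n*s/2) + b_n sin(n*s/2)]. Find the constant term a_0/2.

4 + 4*pi**2/3

a_0 = (1/(2*pi)) ∫_{-2*pi}^{2*pi} v(s) ds = (1/(2*pi)) · (16*pi*(3 + pi**2)/3) = 8 + 8*pi**2/3.
So the constant term a_0/2 = 4 + 4*pi**2/3.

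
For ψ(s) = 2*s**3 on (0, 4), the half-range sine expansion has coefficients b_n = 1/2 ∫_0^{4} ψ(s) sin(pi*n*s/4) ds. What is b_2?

b_2 = 1/2 ∫_0^{4} (2*s**3) sin(pi*s/2) ds.
Integrating by parts three times (tabular method), an antiderivative of (2*s**3) sin(pi*s/2) is -4*s**3*cos(pi*s/2)/pi + 24*s**2*sin(pi*s/2)/pi**2 + 96*s*cos(pi*s/2)/pi**3 - 192*sin(pi*s/2)/pi**4; evaluating from 0 to 4: ∫_{0}^{4} (2*s**3) sin(pi*s/2) ds = (-256/pi + 384/pi**3) - (0) = -256/pi + 384/pi**3.
Hence b_2 = (1/2)·(-256/pi + 384/pi**3) = -128/pi + 192/pi**3.

-128/pi + 192/pi**3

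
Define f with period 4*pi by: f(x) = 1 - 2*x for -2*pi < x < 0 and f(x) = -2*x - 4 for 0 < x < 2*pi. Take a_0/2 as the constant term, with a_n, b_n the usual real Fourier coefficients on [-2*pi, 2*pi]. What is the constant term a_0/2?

a_0 = (1/(2*pi)) ∫_{-2*pi}^{2*pi} f(x) dx = (1/(2*pi)) · (-6*pi) = -3.
So the constant term a_0/2 = -3/2.

-3/2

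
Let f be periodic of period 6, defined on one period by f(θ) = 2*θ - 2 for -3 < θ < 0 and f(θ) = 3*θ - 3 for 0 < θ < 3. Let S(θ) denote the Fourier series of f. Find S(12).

-5/2

θ = 12 differs from θ = 0 by 2 full period(s), and the series is 6-periodic.
At θ = 0 the one-sided limits are f(0^-) = -2 and f(0^+) = -3.
By Dirichlet's theorem the series converges to their average, [(-2) + (-3)]/2 = -5/2.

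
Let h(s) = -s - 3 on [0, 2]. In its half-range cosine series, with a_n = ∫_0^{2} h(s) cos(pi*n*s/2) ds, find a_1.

8/pi**2

a_1 = ∫_0^{2} (-s - 3) cos(pi*s/2) ds.
Integrating by parts (boundary term plus one more integral), an antiderivative of (-s - 3) cos(pi*s/2) is -2*s*sin(pi*s/2)/pi - 6*sin(pi*s/2)/pi - 4*cos(pi*s/2)/pi**2; evaluating from 0 to 2: ∫_{0}^{2} (-s - 3) cos(pi*s/2) ds = (4/pi**2) - (-4/pi**2) = 8/pi**2.
Hence a_1 = 8/pi**2.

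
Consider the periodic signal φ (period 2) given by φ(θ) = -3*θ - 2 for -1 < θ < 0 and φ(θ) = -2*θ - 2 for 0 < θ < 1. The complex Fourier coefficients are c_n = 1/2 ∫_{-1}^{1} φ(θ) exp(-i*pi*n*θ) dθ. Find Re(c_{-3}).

-1/(9*pi**2)

Since φ is real-valued, Re(c_{-3}) = 1/2 ∫_{-1}^{1} φ(θ) cos(-3*pi*θ) dθ = a_{3}/2.
Split the integral at the breakpoints.
Integrating by parts (boundary term plus one more integral), an antiderivative of (-3*θ - 2) cos(-3*pi*θ) is -θ*sin(3*pi*θ)/pi - 2*sin(3*pi*θ)/(3*pi) - cos(3*pi*θ)/(3*pi**2); evaluating from -1 to 0: ∫_{-1}^{0} (-3*θ - 2) cos(-3*pi*θ) dθ = (-1/(3*pi**2)) - (1/(3*pi**2)) = -2/(3*pi**2).
Integrating by parts (boundary term plus one more integral), an antiderivative of (-2*θ - 2) cos(-3*pi*θ) is -2*θ*sin(3*pi*θ)/(3*pi) - 2*sin(3*pi*θ)/(3*pi) - 2*cos(3*pi*θ)/(9*pi**2); evaluating from 0 to 1: ∫_{0}^{1} (-2*θ - 2) cos(-3*pi*θ) dθ = (2/(9*pi**2)) - (-2/(9*pi**2)) = 4/(9*pi**2).
So ∫_{-1}^{1} φ(θ) cos(-3*pi*θ) dθ = -2/(9*pi**2).
Hence Re(c_{-3}) = (1/2)·(-2/(9*pi**2)) = -1/(9*pi**2).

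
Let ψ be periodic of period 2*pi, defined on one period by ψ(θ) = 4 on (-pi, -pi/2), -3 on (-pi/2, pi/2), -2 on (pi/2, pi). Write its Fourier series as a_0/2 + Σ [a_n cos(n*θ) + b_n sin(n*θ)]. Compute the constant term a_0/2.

-1

a_0 = 1/pi ∫_{-pi}^{pi} ψ(θ) dθ = 1/pi · (-2*pi) = -2.
So the constant term a_0/2 = -1.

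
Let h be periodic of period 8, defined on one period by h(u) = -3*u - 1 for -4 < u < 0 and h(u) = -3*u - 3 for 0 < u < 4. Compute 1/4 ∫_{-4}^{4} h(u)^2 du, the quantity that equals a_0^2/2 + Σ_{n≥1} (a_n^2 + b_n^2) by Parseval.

130

1/4 ∫_{-4}^{4} h(u)^2 du = 1/4 · (520) = 130.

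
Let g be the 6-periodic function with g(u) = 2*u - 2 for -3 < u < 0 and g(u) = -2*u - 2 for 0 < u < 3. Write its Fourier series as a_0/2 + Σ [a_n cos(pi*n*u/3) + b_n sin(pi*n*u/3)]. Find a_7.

24/(49*pi**2)

a_7 = 1/3 ∫_{-3}^{3} g(u) cos(7*pi*u/3) du.
g is even and cos(7*pi*u/3) is even, so the integrand is even and a_7 = 2/3 ∫_0^{3} g(u) cos(7*pi*u/3) du.
Integrating by parts (boundary term plus one more integral), an antiderivative of (-2*u - 2) cos(7*pi*u/3) is -6*u*sin(7*pi*u/3)/(7*pi) - 6*sin(7*pi*u/3)/(7*pi) - 18*cos(7*pi*u/3)/(49*pi**2); evaluating from 0 to 3: ∫_{0}^{3} (-2*u - 2) cos(7*pi*u/3) du = (18/(49*pi**2)) - (-18/(49*pi**2)) = 36/(49*pi**2).
Hence a_7 = (2/3)·(36/(49*pi**2)) = 24/(49*pi**2).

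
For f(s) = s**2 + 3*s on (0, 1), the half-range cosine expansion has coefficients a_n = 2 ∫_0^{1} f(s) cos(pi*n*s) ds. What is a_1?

a_1 = 2 ∫_0^{1} (s**2 + 3*s) cos(pi*s) ds.
Integrating by parts twice (tabular method), an antiderivative of (s**2 + 3*s) cos(pi*s) is s**2*sin(pi*s)/pi + 3*s*sin(pi*s)/pi + 2*s*cos(pi*s)/pi**2 - 2*sin(pi*s)/pi**3 + 3*cos(pi*s)/pi**2; evaluating from 0 to 1: ∫_{0}^{1} (s**2 + 3*s) cos(pi*s) ds = (-5/pi**2) - (3/pi**2) = -8/pi**2.
Hence a_1 = 2·(-8/pi**2) = -16/pi**2.

-16/pi**2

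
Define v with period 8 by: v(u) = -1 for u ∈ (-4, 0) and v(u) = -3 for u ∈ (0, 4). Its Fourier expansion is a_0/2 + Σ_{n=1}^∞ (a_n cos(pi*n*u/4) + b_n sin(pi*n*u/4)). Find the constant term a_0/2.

a_0 = 1/4 ∫_{-4}^{4} v(u) du = 1/4 · (-16) = -4.
So the constant term a_0/2 = -2.

-2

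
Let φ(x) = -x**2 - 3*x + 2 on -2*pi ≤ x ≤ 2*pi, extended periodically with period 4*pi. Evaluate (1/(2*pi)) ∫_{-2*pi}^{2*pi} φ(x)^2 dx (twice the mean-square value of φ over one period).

8 + 40*pi**2/3 + 32*pi**4/5

(1/(2*pi)) ∫_{-2*pi}^{2*pi} φ(x)^2 dx = (1/(2*pi)) · (16*pi*(15 + 25*pi**2 + 12*pi**4)/15) = 8 + 40*pi**2/3 + 32*pi**4/5.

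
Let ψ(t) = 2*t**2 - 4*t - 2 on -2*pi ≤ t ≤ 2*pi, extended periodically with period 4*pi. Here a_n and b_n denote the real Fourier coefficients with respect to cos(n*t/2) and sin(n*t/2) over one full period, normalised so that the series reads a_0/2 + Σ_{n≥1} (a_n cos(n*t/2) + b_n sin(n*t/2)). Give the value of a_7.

-32/49

a_7 = (1/(2*pi)) ∫_{-2*pi}^{2*pi} ψ(t) cos(7*t/2) dt.
Integrating by parts twice (tabular method), an antiderivative of (2*t**2 - 4*t - 2) cos(7*t/2) is 4*t**2*sin(7*t/2)/7 - 8*t*sin(7*t/2)/7 + 16*t*cos(7*t/2)/49 - 228*sin(7*t/2)/343 - 16*cos(7*t/2)/49; evaluating from -2*pi to 2*pi: ∫_{-2*pi}^{2*pi} (2*t**2 - 4*t - 2) cos(7*t/2) dt = (16/49 - 32*pi/49) - (16/49 + 32*pi/49) = -64*pi/49.
Hence a_7 = (1/(2*pi))·(-64*pi/49) = -32/49.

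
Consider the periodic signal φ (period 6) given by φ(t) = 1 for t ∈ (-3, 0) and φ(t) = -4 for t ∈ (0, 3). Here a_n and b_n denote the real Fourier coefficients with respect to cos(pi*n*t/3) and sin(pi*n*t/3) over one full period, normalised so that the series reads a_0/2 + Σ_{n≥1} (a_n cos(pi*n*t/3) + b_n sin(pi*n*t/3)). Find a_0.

a_0 = 1/3 ∫_{-3}^{3} φ(t) dt = 1/3 · (-9) = -3.

-3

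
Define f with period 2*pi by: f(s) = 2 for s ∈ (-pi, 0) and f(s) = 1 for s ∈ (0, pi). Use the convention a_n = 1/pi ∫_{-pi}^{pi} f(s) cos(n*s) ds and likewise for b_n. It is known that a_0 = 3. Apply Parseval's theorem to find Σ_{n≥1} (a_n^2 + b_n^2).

Parseval: a_0^2/2 + Σ_{n≥1} (a_n^2+b_n^2) = 1/pi ∫_{-pi}^{pi} f(s)^2 ds = 5.
Subtract a_0^2/2 = 9/2: Σ (a_n^2+b_n^2) = 1/2.

1/2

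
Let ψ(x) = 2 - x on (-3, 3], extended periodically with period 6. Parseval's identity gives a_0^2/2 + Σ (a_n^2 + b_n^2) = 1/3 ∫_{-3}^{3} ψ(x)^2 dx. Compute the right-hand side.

1/3 ∫_{-3}^{3} ψ(x)^2 dx = 1/3 · (42) = 14.

14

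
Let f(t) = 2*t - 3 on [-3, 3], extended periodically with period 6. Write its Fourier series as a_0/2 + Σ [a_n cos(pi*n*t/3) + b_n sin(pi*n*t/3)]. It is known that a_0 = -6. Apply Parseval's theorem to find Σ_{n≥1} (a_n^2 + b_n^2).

Parseval: a_0^2/2 + Σ_{n≥1} (a_n^2+b_n^2) = 1/3 ∫_{-3}^{3} f(t)^2 dt = 42.
Subtract a_0^2/2 = 18: Σ (a_n^2+b_n^2) = 24.

24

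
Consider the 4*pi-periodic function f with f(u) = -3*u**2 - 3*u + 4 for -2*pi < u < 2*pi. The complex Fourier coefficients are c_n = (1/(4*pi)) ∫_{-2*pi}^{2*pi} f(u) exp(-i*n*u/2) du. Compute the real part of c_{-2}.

-6

Since f is real-valued, Re(c_{-2}) = (1/(4*pi)) ∫_{-2*pi}^{2*pi} f(u) cos(-u) du = a_{2}/2.
Integrating by parts twice (tabular method), an antiderivative of (-3*u**2 - 3*u + 4) cos(-u) is -3*u**2*sin(u) - 3*u*sin(u) - 6*u*cos(u) + 10*sin(u) - 3*cos(u); evaluating from -2*pi to 2*pi: ∫_{-2*pi}^{2*pi} (-3*u**2 - 3*u + 4) cos(-u) du = (-12*pi - 3) - (-3 + 12*pi) = -24*pi.
Hence Re(c_{-2}) = (1/(4*pi))·(-24*pi) = -6.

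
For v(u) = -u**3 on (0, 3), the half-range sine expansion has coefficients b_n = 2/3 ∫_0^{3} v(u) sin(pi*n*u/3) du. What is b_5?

54*(6 - 25*pi**2)/(125*pi**3)

b_5 = 2/3 ∫_0^{3} (-u**3) sin(5*pi*u/3) du.
Integrating by parts three times (tabular method), an antiderivative of (-u**3) sin(5*pi*u/3) is 3*u**3*cos(5*pi*u/3)/(5*pi) - 27*u**2*sin(5*pi*u/3)/(25*pi**2) - 162*u*cos(5*pi*u/3)/(125*pi**3) + 486*sin(5*pi*u/3)/(625*pi**4); evaluating from 0 to 3: ∫_{0}^{3} (-u**3) sin(5*pi*u/3) du = (81*(6 - 25*pi**2)/(125*pi**3)) - (0) = 81*(6 - 25*pi**2)/(125*pi**3).
Hence b_5 = (2/3)·(81*(6 - 25*pi**2)/(125*pi**3)) = 54*(6 - 25*pi**2)/(125*pi**3).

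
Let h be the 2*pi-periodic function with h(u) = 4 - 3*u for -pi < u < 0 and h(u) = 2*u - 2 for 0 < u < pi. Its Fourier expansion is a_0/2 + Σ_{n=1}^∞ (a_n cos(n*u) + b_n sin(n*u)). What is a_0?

a_0 = 1/pi ∫_{-pi}^{pi} h(u) du = 1/pi · (pi*(4 + 5*pi)/2) = 2 + 5*pi/2.

2 + 5*pi/2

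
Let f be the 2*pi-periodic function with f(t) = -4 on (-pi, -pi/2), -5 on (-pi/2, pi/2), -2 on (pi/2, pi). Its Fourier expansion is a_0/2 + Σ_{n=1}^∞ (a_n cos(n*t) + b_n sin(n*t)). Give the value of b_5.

b_5 = 1/pi ∫_{-pi}^{pi} f(t) sin(5*t) dt.
Split the integral at the breakpoints.
Directly, an antiderivative of (-4) sin(5*t) is 4*cos(5*t)/5; evaluating from -pi to -pi/2: ∫_{-pi}^{-pi/2} (-4) sin(5*t) dt = (0) - (-4/5) = 4/5.
Directly, an antiderivative of (-5) sin(5*t) is cos(5*t); evaluating from -pi/2 to pi/2: ∫_{-pi/2}^{pi/2} (-5) sin(5*t) dt = (0) - (0) = 0.
Directly, an antiderivative of (-2) sin(5*t) is 2*cos(5*t)/5; evaluating from pi/2 to pi: ∫_{pi/2}^{pi} (-2) sin(5*t) dt = (-2/5) - (0) = -2/5.
Summing the pieces and multiplying by (1/pi) gives b_5 = 2/(5*pi).

2/(5*pi)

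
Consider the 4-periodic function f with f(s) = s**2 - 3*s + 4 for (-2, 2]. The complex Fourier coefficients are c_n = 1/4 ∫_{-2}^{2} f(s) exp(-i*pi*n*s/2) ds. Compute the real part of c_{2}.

2/pi**2

Since f is real-valued, Re(c_{2}) = 1/4 ∫_{-2}^{2} f(s) cos(pi*s) ds = a_{2}/2.
Integrating by parts twice (tabular method), an antiderivative of (s**2 - 3*s + 4) cos(pi*s) is s**2*sin(pi*s)/pi - 3*s*sin(pi*s)/pi + 2*s*cos(pi*s)/pi**2 - 2*sin(pi*s)/pi**3 + 4*sin(pi*s)/pi - 3*cos(pi*s)/pi**2; evaluating from -2 to 2: ∫_{-2}^{2} (s**2 - 3*s + 4) cos(pi*s) ds = (pi**(-2)) - (-7/pi**2) = 8/pi**2.
Hence Re(c_{2}) = (1/4)·(8/pi**2) = 2/pi**2.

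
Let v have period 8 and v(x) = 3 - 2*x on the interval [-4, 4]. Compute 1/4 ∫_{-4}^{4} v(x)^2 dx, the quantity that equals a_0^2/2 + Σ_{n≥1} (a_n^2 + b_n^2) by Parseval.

1/4 ∫_{-4}^{4} v(x)^2 dx = 1/4 · (728/3) = 182/3.

182/3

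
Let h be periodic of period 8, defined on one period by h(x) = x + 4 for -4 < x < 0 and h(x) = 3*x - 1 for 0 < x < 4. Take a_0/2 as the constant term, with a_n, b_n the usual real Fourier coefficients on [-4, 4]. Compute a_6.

a_6 = 1/4 ∫_{-4}^{4} h(x) cos(3*pi*x/2) dx.
Split the integral at the breakpoints.
Integrating by parts (boundary term plus one more integral), an antiderivative of (x + 4) cos(3*pi*x/2) is 2*x*sin(3*pi*x/2)/(3*pi) + 8*sin(3*pi*x/2)/(3*pi) + 4*cos(3*pi*x/2)/(9*pi**2); evaluating from -4 to 0: ∫_{-4}^{0} (x + 4) cos(3*pi*x/2) dx = (4/(9*pi**2)) - (4/(9*pi**2)) = 0.
Integrating by parts (boundary term plus one more integral), an antiderivative of (3*x - 1) cos(3*pi*x/2) is 2*x*sin(3*pi*x/2)/pi - 2*sin(3*pi*x/2)/(3*pi) + 4*cos(3*pi*x/2)/(3*pi**2); evaluating from 0 to 4: ∫_{0}^{4} (3*x - 1) cos(3*pi*x/2) dx = (4/(3*pi**2)) - (4/(3*pi**2)) = 0.
Summing the pieces and multiplying by (1/4) gives a_6 = 0.

0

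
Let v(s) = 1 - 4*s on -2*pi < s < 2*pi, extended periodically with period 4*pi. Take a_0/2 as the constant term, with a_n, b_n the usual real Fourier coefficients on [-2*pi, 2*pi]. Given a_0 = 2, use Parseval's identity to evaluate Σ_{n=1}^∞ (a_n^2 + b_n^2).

128*pi**2/3

Parseval: a_0^2/2 + Σ_{n≥1} (a_n^2+b_n^2) = (1/(2*pi)) ∫_{-2*pi}^{2*pi} v(s)^2 ds = 2 + 128*pi**2/3.
Subtract a_0^2/2 = 2: Σ (a_n^2+b_n^2) = 128*pi**2/3.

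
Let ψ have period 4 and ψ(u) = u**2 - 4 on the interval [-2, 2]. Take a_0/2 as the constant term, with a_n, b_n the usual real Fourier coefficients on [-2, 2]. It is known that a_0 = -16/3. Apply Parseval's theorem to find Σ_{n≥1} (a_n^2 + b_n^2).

Parseval: a_0^2/2 + Σ_{n≥1} (a_n^2+b_n^2) = 1/2 ∫_{-2}^{2} ψ(u)^2 du = 256/15.
Subtract a_0^2/2 = 128/9: Σ (a_n^2+b_n^2) = 128/45.

128/45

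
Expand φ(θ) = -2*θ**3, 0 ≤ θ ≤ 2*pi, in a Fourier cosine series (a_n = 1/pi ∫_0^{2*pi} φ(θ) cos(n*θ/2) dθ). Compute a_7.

a_7 = 1/pi ∫_0^{2*pi} (-2*θ**3) cos(7*θ/2) dθ.
Integrating by parts three times (tabular method), an antiderivative of (-2*θ**3) cos(7*θ/2) is -4*θ**3*sin(7*θ/2)/7 - 24*θ**2*cos(7*θ/2)/49 + 96*θ*sin(7*θ/2)/343 + 192*cos(7*θ/2)/2401; evaluating from 0 to 2*pi: ∫_{0}^{2*pi} (-2*θ**3) cos(7*θ/2) dθ = (-192/2401 + 96*pi**2/49) - (192/2401) = -384/2401 + 96*pi**2/49.
Hence a_7 = (1/pi)·(-384/2401 + 96*pi**2/49) = 96*(-4 + 49*pi**2)/(2401*pi).

96*(-4 + 49*pi**2)/(2401*pi)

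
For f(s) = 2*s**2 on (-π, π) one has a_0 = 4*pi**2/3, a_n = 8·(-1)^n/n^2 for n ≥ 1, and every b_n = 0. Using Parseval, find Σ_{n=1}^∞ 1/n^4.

pi**4/90

Parseval: a_0^2/2 + Σ a_n^2 = (1/π) ∫_{-π}^{π} f(s)^2 ds = 8*pi**4/5.
Subtract a_0^2/2 = 8*pi**4/9: Σ a_n^2 = 32*pi**4/45.
Since a_n^2 = 64/n^4, Σ 1/n^4 = pi**4/90.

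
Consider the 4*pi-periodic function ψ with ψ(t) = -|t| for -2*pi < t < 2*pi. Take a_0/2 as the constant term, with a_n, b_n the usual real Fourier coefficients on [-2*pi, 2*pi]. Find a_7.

8/(49*pi)

a_7 = (1/(2*pi)) ∫_{-2*pi}^{2*pi} ψ(t) cos(7*t/2) dt.
ψ is even and cos(7*t/2) is even, so the integrand is even and a_7 = 1/pi ∫_0^{2*pi} ψ(t) cos(7*t/2) dt.
Integrating by parts (boundary term plus one more integral), an antiderivative of (-t) cos(7*t/2) is -2*t*sin(7*t/2)/7 - 4*cos(7*t/2)/49; evaluating from 0 to 2*pi: ∫_{0}^{2*pi} (-t) cos(7*t/2) dt = (4/49) - (-4/49) = 8/49.
Hence a_7 = (1/pi)·(8/49) = 8/(49*pi).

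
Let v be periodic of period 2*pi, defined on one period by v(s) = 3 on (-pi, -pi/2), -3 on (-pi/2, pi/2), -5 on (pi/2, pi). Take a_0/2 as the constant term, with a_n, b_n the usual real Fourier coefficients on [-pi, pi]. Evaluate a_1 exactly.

a_1 = 1/pi ∫_{-pi}^{pi} v(s) cos(s) ds.
Split the integral at the breakpoints.
Directly, an antiderivative of (3) cos(s) is 3*sin(s); evaluating from -pi to -pi/2: ∫_{-pi}^{-pi/2} (3) cos(s) ds = (-3) - (0) = -3.
Directly, an antiderivative of (-3) cos(s) is -3*sin(s); evaluating from -pi/2 to pi/2: ∫_{-pi/2}^{pi/2} (-3) cos(s) ds = (-3) - (3) = -6.
Directly, an antiderivative of (-5) cos(s) is -5*sin(s); evaluating from pi/2 to pi: ∫_{pi/2}^{pi} (-5) cos(s) ds = (0) - (-5) = 5.
Summing the pieces and multiplying by (1/pi) gives a_1 = -4/pi.

-4/pi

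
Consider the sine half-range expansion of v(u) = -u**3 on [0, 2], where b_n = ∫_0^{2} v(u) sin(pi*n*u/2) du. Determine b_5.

16*(6 - 25*pi**2)/(125*pi**3)

b_5 = ∫_0^{2} (-u**3) sin(5*pi*u/2) du.
Integrating by parts three times (tabular method), an antiderivative of (-u**3) sin(5*pi*u/2) is 2*u**3*cos(5*pi*u/2)/(5*pi) - 12*u**2*sin(5*pi*u/2)/(25*pi**2) - 48*u*cos(5*pi*u/2)/(125*pi**3) + 96*sin(5*pi*u/2)/(625*pi**4); evaluating from 0 to 2: ∫_{0}^{2} (-u**3) sin(5*pi*u/2) du = (16*(6 - 25*pi**2)/(125*pi**3)) - (0) = 16*(6 - 25*pi**2)/(125*pi**3).
Hence b_5 = 16*(6 - 25*pi**2)/(125*pi**3).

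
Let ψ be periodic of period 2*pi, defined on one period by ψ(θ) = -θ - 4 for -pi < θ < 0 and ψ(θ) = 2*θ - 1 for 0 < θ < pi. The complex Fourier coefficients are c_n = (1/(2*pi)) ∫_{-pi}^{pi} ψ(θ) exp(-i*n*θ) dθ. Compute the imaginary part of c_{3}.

Since ψ is real-valued, Im(c_{3}) = -(1/(2*pi)) ∫_{-pi}^{pi} ψ(θ) sin(3*θ) dθ = -b_{3}/2.
Split the integral at the breakpoints.
Integrating by parts (boundary term plus one more integral), an antiderivative of (-θ - 4) sin(3*θ) is θ*cos(3*θ)/3 - sin(3*θ)/9 + 4*cos(3*θ)/3; evaluating from -pi to 0: ∫_{-pi}^{0} (-θ - 4) sin(3*θ) dθ = (4/3) - (-4/3 + pi/3) = 8/3 - pi/3.
Integrating by parts (boundary term plus one more integral), an antiderivative of (2*θ - 1) sin(3*θ) is -2*θ*cos(3*θ)/3 + 2*sin(3*θ)/9 + cos(3*θ)/3; evaluating from 0 to pi: ∫_{0}^{pi} (2*θ - 1) sin(3*θ) dθ = (-1/3 + 2*pi/3) - (1/3) = -2/3 + 2*pi/3.
So ∫_{-pi}^{pi} ψ(θ) sin(3*θ) dθ = pi/3 + 2.
Hence Im(c_{3}) = (-1/(2*pi))·(pi/3 + 2) = (-6 - pi)/(6*pi).

(-6 - pi)/(6*pi)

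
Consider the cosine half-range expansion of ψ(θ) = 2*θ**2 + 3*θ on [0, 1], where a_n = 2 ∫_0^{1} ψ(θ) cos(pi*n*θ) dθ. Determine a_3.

a_3 = 2 ∫_0^{1} (2*θ**2 + 3*θ) cos(3*pi*θ) dθ.
Integrating by parts twice (tabular method), an antiderivative of (2*θ**2 + 3*θ) cos(3*pi*θ) is 2*θ**2*sin(3*pi*θ)/(3*pi) + θ*sin(3*pi*θ)/pi + 4*θ*cos(3*pi*θ)/(9*pi**2) - 4*sin(3*pi*θ)/(27*pi**3) + cos(3*pi*θ)/(3*pi**2); evaluating from 0 to 1: ∫_{0}^{1} (2*θ**2 + 3*θ) cos(3*pi*θ) dθ = (-7/(9*pi**2)) - (1/(3*pi**2)) = -10/(9*pi**2).
Hence a_3 = 2·(-10/(9*pi**2)) = -20/(9*pi**2).

-20/(9*pi**2)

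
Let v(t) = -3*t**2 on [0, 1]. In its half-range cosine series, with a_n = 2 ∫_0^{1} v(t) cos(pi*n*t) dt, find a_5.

12/(25*pi**2)

a_5 = 2 ∫_0^{1} (-3*t**2) cos(5*pi*t) dt.
Integrating by parts twice (tabular method), an antiderivative of (-3*t**2) cos(5*pi*t) is -3*t**2*sin(5*pi*t)/(5*pi) - 6*t*cos(5*pi*t)/(25*pi**2) + 6*sin(5*pi*t)/(125*pi**3); evaluating from 0 to 1: ∫_{0}^{1} (-3*t**2) cos(5*pi*t) dt = (6/(25*pi**2)) - (0) = 6/(25*pi**2).
Hence a_5 = 2·(6/(25*pi**2)) = 12/(25*pi**2).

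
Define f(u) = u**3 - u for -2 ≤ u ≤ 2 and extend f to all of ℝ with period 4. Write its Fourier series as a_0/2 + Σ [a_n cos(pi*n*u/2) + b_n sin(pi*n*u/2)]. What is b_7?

12*(-8 + 49*pi**2)/(343*pi**3)

b_7 = 1/2 ∫_{-2}^{2} f(u) sin(7*pi*u/2) du.
f is odd and sin(7*pi*u/2) is odd, so the integrand is even and b_7 = ∫_0^{2} f(u) sin(7*pi*u/2) du.
Integrating by parts three times (tabular method), an antiderivative of (u**3 - u) sin(7*pi*u/2) is -2*u**3*cos(7*pi*u/2)/(7*pi) + 12*u**2*sin(7*pi*u/2)/(49*pi**2) + 48*u*cos(7*pi*u/2)/(343*pi**3) + 2*u*cos(7*pi*u/2)/(7*pi) - 4*sin(7*pi*u/2)/(49*pi**2) - 96*sin(7*pi*u/2)/(2401*pi**4); evaluating from 0 to 2: ∫_{0}^{2} (u**3 - u) sin(7*pi*u/2) du = (12*(-8 + 49*pi**2)/(343*pi**3)) - (0) = 12*(-8 + 49*pi**2)/(343*pi**3).
Hence b_7 = 12*(-8 + 49*pi**2)/(343*pi**3).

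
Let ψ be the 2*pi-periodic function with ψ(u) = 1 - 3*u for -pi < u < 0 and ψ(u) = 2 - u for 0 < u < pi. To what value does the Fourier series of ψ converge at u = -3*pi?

3/2 + pi

u = -3*pi differs from u = -pi by -1 full period(s), and the series is 2*pi-periodic.
At u = -pi the one-sided limits are ψ(-pi^-) = 2 - pi and ψ(-pi^+) = 1 + 3*pi.
By Dirichlet's theorem the series converges to their average, [(2 - pi) + (1 + 3*pi)]/2 = 3/2 + pi.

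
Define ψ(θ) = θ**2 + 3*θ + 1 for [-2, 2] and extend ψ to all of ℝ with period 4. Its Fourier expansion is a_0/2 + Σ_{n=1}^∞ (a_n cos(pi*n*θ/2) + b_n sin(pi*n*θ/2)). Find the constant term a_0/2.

a_0 = 1/2 ∫_{-2}^{2} ψ(θ) dθ = 1/2 · (28/3) = 14/3.
So the constant term a_0/2 = 7/3.

7/3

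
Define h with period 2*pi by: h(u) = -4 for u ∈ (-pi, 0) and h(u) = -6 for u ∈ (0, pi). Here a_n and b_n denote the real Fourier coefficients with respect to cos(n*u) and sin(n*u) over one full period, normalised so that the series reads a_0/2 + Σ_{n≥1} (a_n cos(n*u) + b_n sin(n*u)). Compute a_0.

-10

a_0 = 1/pi ∫_{-pi}^{pi} h(u) du = 1/pi · (-10*pi) = -10.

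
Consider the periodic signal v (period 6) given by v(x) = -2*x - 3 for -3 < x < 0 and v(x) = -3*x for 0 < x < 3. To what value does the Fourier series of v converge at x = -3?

-3

At x = -3 the one-sided limits are v(-3^-) = -9 and v(-3^+) = 3.
By Dirichlet's theorem the series converges to their average, [(-9) + (3)]/2 = -3.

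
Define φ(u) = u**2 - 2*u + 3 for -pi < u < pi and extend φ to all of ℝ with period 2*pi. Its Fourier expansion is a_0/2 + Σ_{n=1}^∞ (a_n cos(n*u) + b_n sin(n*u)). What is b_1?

-4

b_1 = 1/pi ∫_{-pi}^{pi} φ(u) sin(u) du.
Integrating by parts twice (tabular method), an antiderivative of (u**2 - 2*u + 3) sin(u) is -u**2*cos(u) + 2*u*sin(u) + 2*u*cos(u) - 2*sin(u) - cos(u); evaluating from -pi to pi: ∫_{-pi}^{pi} (u**2 - 2*u + 3) sin(u) du = (-2*pi + 1 + pi**2) - (1 + 2*pi + pi**2) = -4*pi.
Hence b_1 = (1/pi)·(-4*pi) = -4.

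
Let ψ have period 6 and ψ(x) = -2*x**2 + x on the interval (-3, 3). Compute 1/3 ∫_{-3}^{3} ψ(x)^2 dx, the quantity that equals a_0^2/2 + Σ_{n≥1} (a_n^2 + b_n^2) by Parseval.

1/3 ∫_{-3}^{3} ψ(x)^2 dx = 1/3 · (2034/5) = 678/5.

678/5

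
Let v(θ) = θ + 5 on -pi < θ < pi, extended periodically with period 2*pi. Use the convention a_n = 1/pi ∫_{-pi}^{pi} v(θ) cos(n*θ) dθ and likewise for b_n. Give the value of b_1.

2

b_1 = 1/pi ∫_{-pi}^{pi} v(θ) sin(θ) dθ.
Integrating by parts (boundary term plus one more integral), an antiderivative of (θ + 5) sin(θ) is -θ*cos(θ) + sin(θ) - 5*cos(θ); evaluating from -pi to pi: ∫_{-pi}^{pi} (θ + 5) sin(θ) dθ = (pi + 5) - (5 - pi) = 2*pi.
Hence b_1 = (1/pi)·(2*pi) = 2.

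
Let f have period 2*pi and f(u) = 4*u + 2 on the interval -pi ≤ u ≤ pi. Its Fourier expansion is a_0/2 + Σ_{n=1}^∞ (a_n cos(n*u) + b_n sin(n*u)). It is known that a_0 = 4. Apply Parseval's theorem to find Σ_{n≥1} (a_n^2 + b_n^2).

Parseval: a_0^2/2 + Σ_{n≥1} (a_n^2+b_n^2) = 1/pi ∫_{-pi}^{pi} f(u)^2 du = 8 + 32*pi**2/3.
Subtract a_0^2/2 = 8: Σ (a_n^2+b_n^2) = 32*pi**2/3.

32*pi**2/3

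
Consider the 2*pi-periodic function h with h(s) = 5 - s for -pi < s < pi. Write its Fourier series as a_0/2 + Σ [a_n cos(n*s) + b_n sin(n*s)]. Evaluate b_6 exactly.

b_6 = 1/pi ∫_{-pi}^{pi} h(s) sin(6*s) ds.
Integrating by parts (boundary term plus one more integral), an antiderivative of (5 - s) sin(6*s) is s*cos(6*s)/6 - sin(6*s)/36 - 5*cos(6*s)/6; evaluating from -pi to pi: ∫_{-pi}^{pi} (5 - s) sin(6*s) ds = (-5/6 + pi/6) - (-5/6 - pi/6) = pi/3.
Hence b_6 = (1/pi)·(pi/3) = 1/3.

1/3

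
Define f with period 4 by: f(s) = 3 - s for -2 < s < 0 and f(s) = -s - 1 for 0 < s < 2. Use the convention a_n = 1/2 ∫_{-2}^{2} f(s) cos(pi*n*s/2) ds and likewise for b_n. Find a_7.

0

a_7 = 1/2 ∫_{-2}^{2} f(s) cos(7*pi*s/2) ds.
Split the integral at the breakpoints.
Integrating by parts (boundary term plus one more integral), an antiderivative of (3 - s) cos(7*pi*s/2) is -2*s*sin(7*pi*s/2)/(7*pi) + 6*sin(7*pi*s/2)/(7*pi) - 4*cos(7*pi*s/2)/(49*pi**2); evaluating from -2 to 0: ∫_{-2}^{0} (3 - s) cos(7*pi*s/2) ds = (-4/(49*pi**2)) - (4/(49*pi**2)) = -8/(49*pi**2).
Integrating by parts (boundary term plus one more integral), an antiderivative of (-s - 1) cos(7*pi*s/2) is -2*s*sin(7*pi*s/2)/(7*pi) - 2*sin(7*pi*s/2)/(7*pi) - 4*cos(7*pi*s/2)/(49*pi**2); evaluating from 0 to 2: ∫_{0}^{2} (-s - 1) cos(7*pi*s/2) ds = (4/(49*pi**2)) - (-4/(49*pi**2)) = 8/(49*pi**2).
Summing the pieces and multiplying by (1/2) gives a_7 = 0.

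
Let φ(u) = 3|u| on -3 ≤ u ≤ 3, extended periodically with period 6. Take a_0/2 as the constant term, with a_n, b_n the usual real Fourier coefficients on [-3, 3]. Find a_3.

-4/pi**2

a_3 = 1/3 ∫_{-3}^{3} φ(u) cos(pi*u) du.
φ is even and cos(pi*u) is even, so the integrand is even and a_3 = 2/3 ∫_0^{3} φ(u) cos(pi*u) du.
Integrating by parts (boundary term plus one more integral), an antiderivative of (3*u) cos(pi*u) is 3*u*sin(pi*u)/pi + 3*cos(pi*u)/pi**2; evaluating from 0 to 3: ∫_{0}^{3} (3*u) cos(pi*u) du = (-3/pi**2) - (3/pi**2) = -6/pi**2.
Hence a_3 = (2/3)·(-6/pi**2) = -4/pi**2.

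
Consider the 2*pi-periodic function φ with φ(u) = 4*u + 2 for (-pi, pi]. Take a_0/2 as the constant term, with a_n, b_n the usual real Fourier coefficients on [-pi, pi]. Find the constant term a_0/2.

2

a_0 = 1/pi ∫_{-pi}^{pi} φ(u) du = 1/pi · (4*pi) = 4.
So the constant term a_0/2 = 2.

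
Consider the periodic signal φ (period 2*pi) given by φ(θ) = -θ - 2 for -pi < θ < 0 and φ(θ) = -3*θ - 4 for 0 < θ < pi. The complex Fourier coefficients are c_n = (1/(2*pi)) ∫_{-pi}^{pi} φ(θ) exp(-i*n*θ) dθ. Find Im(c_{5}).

Since φ is real-valued, Im(c_{5}) = -(1/(2*pi)) ∫_{-pi}^{pi} φ(θ) sin(5*θ) dθ = -b_{5}/2.
Split the integral at the breakpoints.
Integrating by parts (boundary term plus one more integral), an antiderivative of (-θ - 2) sin(5*θ) is θ*cos(5*θ)/5 - sin(5*θ)/25 + 2*cos(5*θ)/5; evaluating from -pi to 0: ∫_{-pi}^{0} (-θ - 2) sin(5*θ) dθ = (2/5) - (-2/5 + pi/5) = 4/5 - pi/5.
Integrating by parts (boundary term plus one more integral), an antiderivative of (-3*θ - 4) sin(5*θ) is 3*θ*cos(5*θ)/5 - 3*sin(5*θ)/25 + 4*cos(5*θ)/5; evaluating from 0 to pi: ∫_{0}^{pi} (-3*θ - 4) sin(5*θ) dθ = (-3*pi/5 - 4/5) - (4/5) = -3*pi/5 - 8/5.
So ∫_{-pi}^{pi} φ(θ) sin(5*θ) dθ = -4*pi/5 - 4/5.
Hence Im(c_{5}) = (-1/(2*pi))·(-4*pi/5 - 4/5) = 2*(1 + pi)/(5*pi).

2*(1 + pi)/(5*pi)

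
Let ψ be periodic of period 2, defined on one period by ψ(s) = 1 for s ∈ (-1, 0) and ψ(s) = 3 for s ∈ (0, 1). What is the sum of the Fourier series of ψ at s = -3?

s = -3 differs from s = -1 by -1 full period(s), and the series is 2-periodic.
At s = -1 the one-sided limits are ψ(-1^-) = 3 and ψ(-1^+) = 1.
By Dirichlet's theorem the series converges to their average, [(3) + (1)]/2 = 2.

2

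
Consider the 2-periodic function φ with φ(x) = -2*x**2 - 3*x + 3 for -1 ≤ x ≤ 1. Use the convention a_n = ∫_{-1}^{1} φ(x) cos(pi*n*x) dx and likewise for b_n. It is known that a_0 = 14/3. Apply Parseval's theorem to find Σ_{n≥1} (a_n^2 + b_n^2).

Parseval: a_0^2/2 + Σ_{n≥1} (a_n^2+b_n^2) = ∫_{-1}^{1} φ(x)^2 dx = 88/5.
Subtract a_0^2/2 = 98/9: Σ (a_n^2+b_n^2) = 302/45.

302/45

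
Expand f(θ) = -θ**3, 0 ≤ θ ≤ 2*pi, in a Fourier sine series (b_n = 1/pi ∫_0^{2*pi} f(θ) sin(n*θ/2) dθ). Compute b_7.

96/343 - 16*pi**2/7

b_7 = 1/pi ∫_0^{2*pi} (-θ**3) sin(7*θ/2) dθ.
Integrating by parts three times (tabular method), an antiderivative of (-θ**3) sin(7*θ/2) is 2*θ**3*cos(7*θ/2)/7 - 12*θ**2*sin(7*θ/2)/49 - 48*θ*cos(7*θ/2)/343 + 96*sin(7*θ/2)/2401; evaluating from 0 to 2*pi: ∫_{0}^{2*pi} (-θ**3) sin(7*θ/2) dθ = (16*pi*(6 - 49*pi**2)/343) - (0) = 16*pi*(6 - 49*pi**2)/343.
Hence b_7 = (1/pi)·(16*pi*(6 - 49*pi**2)/343) = 96/343 - 16*pi**2/7.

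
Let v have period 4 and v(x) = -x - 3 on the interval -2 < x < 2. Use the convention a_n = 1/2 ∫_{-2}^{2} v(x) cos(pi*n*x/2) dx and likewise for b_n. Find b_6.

b_6 = 1/2 ∫_{-2}^{2} v(x) sin(3*pi*x) dx.
Integrating by parts (boundary term plus one more integral), an antiderivative of (-x - 3) sin(3*pi*x) is x*cos(3*pi*x)/(3*pi) - sin(3*pi*x)/(9*pi**2) + cos(3*pi*x)/pi; evaluating from -2 to 2: ∫_{-2}^{2} (-x - 3) sin(3*pi*x) dx = (5/(3*pi)) - (1/(3*pi)) = 4/(3*pi).
Hence b_6 = (1/2)·(4/(3*pi)) = 2/(3*pi).

2/(3*pi)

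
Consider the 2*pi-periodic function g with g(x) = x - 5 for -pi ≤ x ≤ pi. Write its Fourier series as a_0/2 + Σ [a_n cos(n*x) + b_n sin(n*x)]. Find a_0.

a_0 = 1/pi ∫_{-pi}^{pi} g(x) dx = 1/pi · (-10*pi) = -10.

-10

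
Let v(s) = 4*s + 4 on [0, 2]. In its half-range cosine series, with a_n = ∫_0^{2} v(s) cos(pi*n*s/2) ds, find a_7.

-32/(49*pi**2)

a_7 = ∫_0^{2} (4*s + 4) cos(7*pi*s/2) ds.
Integrating by parts (boundary term plus one more integral), an antiderivative of (4*s + 4) cos(7*pi*s/2) is 8*s*sin(7*pi*s/2)/(7*pi) + 8*sin(7*pi*s/2)/(7*pi) + 16*cos(7*pi*s/2)/(49*pi**2); evaluating from 0 to 2: ∫_{0}^{2} (4*s + 4) cos(7*pi*s/2) ds = (-16/(49*pi**2)) - (16/(49*pi**2)) = -32/(49*pi**2).
Hence a_7 = -32/(49*pi**2).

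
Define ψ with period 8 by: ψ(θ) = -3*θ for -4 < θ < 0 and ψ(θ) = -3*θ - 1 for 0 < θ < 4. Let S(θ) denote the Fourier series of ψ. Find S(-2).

6

ψ is continuous at θ = -2 with value 6, so the series converges to 6 there.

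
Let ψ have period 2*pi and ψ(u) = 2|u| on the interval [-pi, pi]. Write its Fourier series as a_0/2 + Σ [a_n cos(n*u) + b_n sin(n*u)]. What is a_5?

a_5 = 1/pi ∫_{-pi}^{pi} ψ(u) cos(5*u) du.
ψ is even and cos(5*u) is even, so the integrand is even and a_5 = 2/pi ∫_0^{pi} ψ(u) cos(5*u) du.
Integrating by parts (boundary term plus one more integral), an antiderivative of (2*u) cos(5*u) is 2*u*sin(5*u)/5 + 2*cos(5*u)/25; evaluating from 0 to pi: ∫_{0}^{pi} (2*u) cos(5*u) du = (-2/25) - (2/25) = -4/25.
Hence a_5 = (2/pi)·(-4/25) = -8/(25*pi).

-8/(25*pi)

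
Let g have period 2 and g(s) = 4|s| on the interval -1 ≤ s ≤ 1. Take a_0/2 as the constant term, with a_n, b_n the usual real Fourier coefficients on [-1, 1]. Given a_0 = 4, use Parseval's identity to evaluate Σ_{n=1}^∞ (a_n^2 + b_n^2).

Parseval: a_0^2/2 + Σ_{n≥1} (a_n^2+b_n^2) = ∫_{-1}^{1} g(s)^2 ds = 32/3.
Subtract a_0^2/2 = 8: Σ (a_n^2+b_n^2) = 8/3.

8/3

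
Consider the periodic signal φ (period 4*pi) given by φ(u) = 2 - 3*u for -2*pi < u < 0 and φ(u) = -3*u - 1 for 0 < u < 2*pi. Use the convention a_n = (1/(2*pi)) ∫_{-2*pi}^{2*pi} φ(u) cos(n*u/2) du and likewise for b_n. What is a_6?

a_6 = (1/(2*pi)) ∫_{-2*pi}^{2*pi} φ(u) cos(3*u) du.
Split the integral at the breakpoints.
Integrating by parts (boundary term plus one more integral), an antiderivative of (2 - 3*u) cos(3*u) is -u*sin(3*u) + 2*sin(3*u)/3 - cos(3*u)/3; evaluating from -2*pi to 0: ∫_{-2*pi}^{0} (2 - 3*u) cos(3*u) du = (-1/3) - (-1/3) = 0.
Integrating by parts (boundary term plus one more integral), an antiderivative of (-3*u - 1) cos(3*u) is -u*sin(3*u) - sin(3*u)/3 - cos(3*u)/3; evaluating from 0 to 2*pi: ∫_{0}^{2*pi} (-3*u - 1) cos(3*u) du = (-1/3) - (-1/3) = 0.
Summing the pieces and multiplying by (1/(2*pi)) gives a_6 = 0.

0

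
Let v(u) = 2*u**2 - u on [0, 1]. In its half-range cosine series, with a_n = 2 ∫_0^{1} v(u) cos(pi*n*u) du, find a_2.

2/pi**2

a_2 = 2 ∫_0^{1} (2*u**2 - u) cos(2*pi*u) du.
Integrating by parts twice (tabular method), an antiderivative of (2*u**2 - u) cos(2*pi*u) is u**2*sin(2*pi*u)/pi - u*sin(2*pi*u)/(2*pi) + u*cos(2*pi*u)/pi**2 - sin(2*pi*u)/(2*pi**3) - cos(2*pi*u)/(4*pi**2); evaluating from 0 to 1: ∫_{0}^{1} (2*u**2 - u) cos(2*pi*u) du = (3/(4*pi**2)) - (-1/(4*pi**2)) = pi**(-2).
Hence a_2 = 2·(pi**(-2)) = 2/pi**2.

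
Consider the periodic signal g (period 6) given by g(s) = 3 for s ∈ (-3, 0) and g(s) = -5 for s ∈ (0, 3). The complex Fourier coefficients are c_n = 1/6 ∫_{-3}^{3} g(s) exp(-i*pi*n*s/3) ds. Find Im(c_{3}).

Since g is real-valued, Im(c_{3}) = -1/6 ∫_{-3}^{3} g(s) sin(pi*s) ds = -b_{3}/2.
Split the integral at the breakpoints.
Directly, an antiderivative of (3) sin(pi*s) is -3*cos(pi*s)/pi; evaluating from -3 to 0: ∫_{-3}^{0} (3) sin(pi*s) ds = (-3/pi) - (3/pi) = -6/pi.
Directly, an antiderivative of (-5) sin(pi*s) is 5*cos(pi*s)/pi; evaluating from 0 to 3: ∫_{0}^{3} (-5) sin(pi*s) ds = (-5/pi) - (5/pi) = -10/pi.
So ∫_{-3}^{3} g(s) sin(pi*s) ds = -16/pi.
Hence Im(c_{3}) = (-1/6)·(-16/pi) = 8/(3*pi).

8/(3*pi)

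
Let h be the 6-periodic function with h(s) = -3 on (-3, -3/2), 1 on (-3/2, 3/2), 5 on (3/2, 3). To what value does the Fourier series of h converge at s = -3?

1

At s = -3 the one-sided limits are h(-3^-) = 5 and h(-3^+) = -3.
By Dirichlet's theorem the series converges to their average, [(5) + (-3)]/2 = 1.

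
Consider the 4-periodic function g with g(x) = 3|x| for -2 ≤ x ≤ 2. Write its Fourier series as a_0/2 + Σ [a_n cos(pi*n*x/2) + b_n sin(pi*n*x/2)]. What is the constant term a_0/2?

a_0 = 1/2 ∫_{-2}^{2} g(x) dx = 1/2 · (12) = 6.
So the constant term a_0/2 = 3.

3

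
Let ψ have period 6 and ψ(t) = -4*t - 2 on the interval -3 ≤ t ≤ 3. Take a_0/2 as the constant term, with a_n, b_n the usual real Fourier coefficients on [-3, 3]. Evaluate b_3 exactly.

b_3 = 1/3 ∫_{-3}^{3} ψ(t) sin(pi*t) dt.
Integrating by parts (boundary term plus one more integral), an antiderivative of (-4*t - 2) sin(pi*t) is 4*t*cos(pi*t)/pi - 4*sin(pi*t)/pi**2 + 2*cos(pi*t)/pi; evaluating from -3 to 3: ∫_{-3}^{3} (-4*t - 2) sin(pi*t) dt = (-14/pi) - (10/pi) = -24/pi.
Hence b_3 = (1/3)·(-24/pi) = -8/pi.

-8/pi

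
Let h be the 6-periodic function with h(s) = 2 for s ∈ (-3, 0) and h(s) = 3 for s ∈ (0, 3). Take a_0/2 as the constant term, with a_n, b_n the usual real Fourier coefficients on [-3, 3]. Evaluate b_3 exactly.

b_3 = 1/3 ∫_{-3}^{3} h(s) sin(pi*s) ds.
Split the integral at the breakpoints.
Directly, an antiderivative of (2) sin(pi*s) is -2*cos(pi*s)/pi; evaluating from -3 to 0: ∫_{-3}^{0} (2) sin(pi*s) ds = (-2/pi) - (2/pi) = -4/pi.
Directly, an antiderivative of (3) sin(pi*s) is -3*cos(pi*s)/pi; evaluating from 0 to 3: ∫_{0}^{3} (3) sin(pi*s) ds = (3/pi) - (-3/pi) = 6/pi.
Summing the pieces and multiplying by (1/3) gives b_3 = 2/(3*pi).

2/(3*pi)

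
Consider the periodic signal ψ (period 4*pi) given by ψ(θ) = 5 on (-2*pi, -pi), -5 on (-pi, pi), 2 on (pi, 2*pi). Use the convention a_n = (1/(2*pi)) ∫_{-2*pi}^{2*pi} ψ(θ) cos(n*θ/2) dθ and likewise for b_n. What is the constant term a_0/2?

-3/4

a_0 = (1/(2*pi)) ∫_{-2*pi}^{2*pi} ψ(θ) dθ = (1/(2*pi)) · (-3*pi) = -3/2.
So the constant term a_0/2 = -3/4.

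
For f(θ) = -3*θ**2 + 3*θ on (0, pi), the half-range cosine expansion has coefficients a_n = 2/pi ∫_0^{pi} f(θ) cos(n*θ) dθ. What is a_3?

a_3 = 2/pi ∫_0^{pi} (-3*θ**2 + 3*θ) cos(3*θ) dθ.
Integrating by parts twice (tabular method), an antiderivative of (-3*θ**2 + 3*θ) cos(3*θ) is -θ**2*sin(3*θ) + θ*sin(3*θ) - 2*θ*cos(3*θ)/3 + 2*sin(3*θ)/9 + cos(3*θ)/3; evaluating from 0 to pi: ∫_{0}^{pi} (-3*θ**2 + 3*θ) cos(3*θ) dθ = (-1/3 + 2*pi/3) - (1/3) = -2/3 + 2*pi/3.
Hence a_3 = (2/pi)·(-2/3 + 2*pi/3) = 4*(-1 + pi)/(3*pi).

4*(-1 + pi)/(3*pi)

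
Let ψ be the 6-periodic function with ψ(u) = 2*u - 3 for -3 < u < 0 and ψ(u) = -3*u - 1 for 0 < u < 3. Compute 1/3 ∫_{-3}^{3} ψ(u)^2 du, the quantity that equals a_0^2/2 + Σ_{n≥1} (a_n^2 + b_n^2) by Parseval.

1/3 ∫_{-3}^{3} ψ(u)^2 du = 1/3 · (228) = 76.

76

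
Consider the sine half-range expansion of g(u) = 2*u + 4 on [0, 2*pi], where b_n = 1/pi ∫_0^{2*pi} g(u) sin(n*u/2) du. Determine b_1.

16/pi + 8

b_1 = 1/pi ∫_0^{2*pi} (2*u + 4) sin(u/2) du.
Integrating by parts (boundary term plus one more integral), an antiderivative of (2*u + 4) sin(u/2) is -4*u*cos(u/2) + 8*sin(u/2) - 8*cos(u/2); evaluating from 0 to 2*pi: ∫_{0}^{2*pi} (2*u + 4) sin(u/2) du = (8 + 8*pi) - (-8) = 16 + 8*pi.
Hence b_1 = (1/pi)·(16 + 8*pi) = 16/pi + 8.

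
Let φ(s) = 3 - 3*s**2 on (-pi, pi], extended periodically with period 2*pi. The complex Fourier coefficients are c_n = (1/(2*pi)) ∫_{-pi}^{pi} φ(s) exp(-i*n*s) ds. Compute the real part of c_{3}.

Since φ is real-valued, Re(c_{3}) = (1/(2*pi)) ∫_{-pi}^{pi} φ(s) cos(3*s) ds = a_{3}/2.
φ is even and cos(3*s) is even, so the integrand is even: ∫_{-pi}^{pi} φ(s) cos(3*s) ds = 2∫_0^{pi} φ(s) cos(3*s) ds.
Integrating by parts twice (tabular method), an antiderivative of (3 - 3*s**2) cos(3*s) is -s**2*sin(3*s) - 2*s*cos(3*s)/3 + 11*sin(3*s)/9; evaluating from 0 to pi: ∫_{0}^{pi} (3 - 3*s**2) cos(3*s) ds = (2*pi/3) - (0) = 2*pi/3.
So ∫_{-pi}^{pi} φ(s) cos(3*s) ds = 4*pi/3.
Hence Re(c_{3}) = (1/(2*pi))·(4*pi/3) = 2/3.

2/3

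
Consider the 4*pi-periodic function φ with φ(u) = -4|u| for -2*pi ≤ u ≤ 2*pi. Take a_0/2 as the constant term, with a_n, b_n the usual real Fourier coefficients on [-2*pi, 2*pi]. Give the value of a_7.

a_7 = (1/(2*pi)) ∫_{-2*pi}^{2*pi} φ(u) cos(7*u/2) du.
φ is even and cos(7*u/2) is even, so the integrand is even and a_7 = 1/pi ∫_0^{2*pi} φ(u) cos(7*u/2) du.
Integrating by parts (boundary term plus one more integral), an antiderivative of (-4*u) cos(7*u/2) is -8*u*sin(7*u/2)/7 - 16*cos(7*u/2)/49; evaluating from 0 to 2*pi: ∫_{0}^{2*pi} (-4*u) cos(7*u/2) du = (16/49) - (-16/49) = 32/49.
Hence a_7 = (1/pi)·(32/49) = 32/(49*pi).

32/(49*pi)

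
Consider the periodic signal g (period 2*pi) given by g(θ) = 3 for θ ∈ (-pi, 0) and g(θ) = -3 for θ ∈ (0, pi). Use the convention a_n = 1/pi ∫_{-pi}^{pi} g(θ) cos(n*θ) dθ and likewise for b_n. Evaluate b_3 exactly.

b_3 = 1/pi ∫_{-pi}^{pi} g(θ) sin(3*θ) dθ.
g is odd and sin(3*θ) is odd, so the integrand is even and b_3 = 2/pi ∫_0^{pi} g(θ) sin(3*θ) dθ.
Directly, an antiderivative of (-3) sin(3*θ) is cos(3*θ); evaluating from 0 to pi: ∫_{0}^{pi} (-3) sin(3*θ) dθ = (-1) - (1) = -2.
Hence b_3 = (2/pi)·(-2) = -4/pi.

-4/pi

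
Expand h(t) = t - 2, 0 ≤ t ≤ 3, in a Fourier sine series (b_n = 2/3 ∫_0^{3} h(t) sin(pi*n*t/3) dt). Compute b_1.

-2/pi

b_1 = 2/3 ∫_0^{3} (t - 2) sin(pi*t/3) dt.
Integrating by parts (boundary term plus one more integral), an antiderivative of (t - 2) sin(pi*t/3) is -3*t*cos(pi*t/3)/pi + 9*sin(pi*t/3)/pi**2 + 6*cos(pi*t/3)/pi; evaluating from 0 to 3: ∫_{0}^{3} (t - 2) sin(pi*t/3) dt = (3/pi) - (6/pi) = -3/pi.
Hence b_1 = (2/3)·(-3/pi) = -2/pi.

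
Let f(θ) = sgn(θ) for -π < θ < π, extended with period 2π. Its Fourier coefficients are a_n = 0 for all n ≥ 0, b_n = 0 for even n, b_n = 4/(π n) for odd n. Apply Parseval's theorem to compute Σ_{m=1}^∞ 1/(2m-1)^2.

Parseval: Σ b_n^2 = (1/π) ∫_{-π}^{π} f(θ)^2 dθ = 2.
Only odd n contribute, with b_n^2 = 16/(π^2 n^2), so Σ_{m≥1} 1/(2m-1)^2 = π^2·(2)/16 = pi**2/8.

pi**2/8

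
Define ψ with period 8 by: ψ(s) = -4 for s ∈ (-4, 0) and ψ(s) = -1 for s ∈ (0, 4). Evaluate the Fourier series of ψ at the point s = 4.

At s = 4 the one-sided limits are ψ(4^-) = -1 and ψ(4^+) = -4.
By Dirichlet's theorem the series converges to their average, [(-1) + (-4)]/2 = -5/2.

-5/2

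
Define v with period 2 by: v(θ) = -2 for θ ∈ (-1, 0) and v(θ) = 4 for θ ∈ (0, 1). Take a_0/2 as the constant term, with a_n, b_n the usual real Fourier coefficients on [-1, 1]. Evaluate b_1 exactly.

12/pi

b_1 = ∫_{-1}^{1} v(θ) sin(pi*θ) dθ.
Split the integral at the breakpoints.
Directly, an antiderivative of (-2) sin(pi*θ) is 2*cos(pi*θ)/pi; evaluating from -1 to 0: ∫_{-1}^{0} (-2) sin(pi*θ) dθ = (2/pi) - (-2/pi) = 4/pi.
Directly, an antiderivative of (4) sin(pi*θ) is -4*cos(pi*θ)/pi; evaluating from 0 to 1: ∫_{0}^{1} (4) sin(pi*θ) dθ = (4/pi) - (-4/pi) = 8/pi.
Summing the pieces gives b_1 = 12/pi.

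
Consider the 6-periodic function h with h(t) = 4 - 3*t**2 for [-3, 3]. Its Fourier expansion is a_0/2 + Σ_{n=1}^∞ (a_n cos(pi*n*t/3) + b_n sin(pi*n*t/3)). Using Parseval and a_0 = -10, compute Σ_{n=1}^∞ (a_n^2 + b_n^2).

648/5

Parseval: a_0^2/2 + Σ_{n≥1} (a_n^2+b_n^2) = 1/3 ∫_{-3}^{3} h(t)^2 dt = 898/5.
Subtract a_0^2/2 = 50: Σ (a_n^2+b_n^2) = 648/5.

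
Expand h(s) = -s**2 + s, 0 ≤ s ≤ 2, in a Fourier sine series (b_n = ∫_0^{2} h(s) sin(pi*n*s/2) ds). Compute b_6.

2/(3*pi)

b_6 = ∫_0^{2} (-s**2 + s) sin(3*pi*s) ds.
Integrating by parts twice (tabular method), an antiderivative of (-s**2 + s) sin(3*pi*s) is s**2*cos(3*pi*s)/(3*pi) - 2*s*sin(3*pi*s)/(9*pi**2) - s*cos(3*pi*s)/(3*pi) + sin(3*pi*s)/(9*pi**2) - 2*cos(3*pi*s)/(27*pi**3); evaluating from 0 to 2: ∫_{0}^{2} (-s**2 + s) sin(3*pi*s) ds = (2*(-1 + 9*pi**2)/(27*pi**3)) - (-2/(27*pi**3)) = 2/(3*pi).
Hence b_6 = 2/(3*pi).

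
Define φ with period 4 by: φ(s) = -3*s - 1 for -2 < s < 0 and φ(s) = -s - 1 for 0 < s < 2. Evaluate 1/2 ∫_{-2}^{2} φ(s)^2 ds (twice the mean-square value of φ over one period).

1/2 ∫_{-2}^{2} φ(s)^2 ds = 1/2 · (68/3) = 34/3.

34/3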